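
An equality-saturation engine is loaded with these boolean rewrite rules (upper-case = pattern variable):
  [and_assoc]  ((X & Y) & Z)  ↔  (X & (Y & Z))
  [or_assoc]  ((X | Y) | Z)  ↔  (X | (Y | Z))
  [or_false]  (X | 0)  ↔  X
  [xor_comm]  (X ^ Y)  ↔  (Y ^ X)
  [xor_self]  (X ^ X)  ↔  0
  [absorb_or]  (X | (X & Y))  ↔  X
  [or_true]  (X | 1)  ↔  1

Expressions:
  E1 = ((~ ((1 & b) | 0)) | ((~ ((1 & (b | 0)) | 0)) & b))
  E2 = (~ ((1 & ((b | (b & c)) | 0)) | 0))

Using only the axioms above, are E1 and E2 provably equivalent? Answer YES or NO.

step 1: or_false (→) rewrites (b | 0) into b, now ((~ ((1 & b) | 0)) | ((~ ((1 & b) | 0)) & b))
step 2: absorb_or (→) rewrites ((~ ((1 & b) | 0)) | ((~ ((1 & b) | 0)) & b)) into (~ ((1 & b) | 0))
step 3: or_false (→) rewrites ((1 & b) | 0) into (1 & b), now (~ (1 & b))
step 4: or_false (←) rewrites b into (b | 0), now (~ (1 & (b | 0)))
step 5: or_false (←) rewrites (1 & (b | 0)) into ((1 & (b | 0)) | 0), now (~ ((1 & (b | 0)) | 0))
step 6: absorb_or (←) rewrites b into (b | (b & c)), which is E2

YES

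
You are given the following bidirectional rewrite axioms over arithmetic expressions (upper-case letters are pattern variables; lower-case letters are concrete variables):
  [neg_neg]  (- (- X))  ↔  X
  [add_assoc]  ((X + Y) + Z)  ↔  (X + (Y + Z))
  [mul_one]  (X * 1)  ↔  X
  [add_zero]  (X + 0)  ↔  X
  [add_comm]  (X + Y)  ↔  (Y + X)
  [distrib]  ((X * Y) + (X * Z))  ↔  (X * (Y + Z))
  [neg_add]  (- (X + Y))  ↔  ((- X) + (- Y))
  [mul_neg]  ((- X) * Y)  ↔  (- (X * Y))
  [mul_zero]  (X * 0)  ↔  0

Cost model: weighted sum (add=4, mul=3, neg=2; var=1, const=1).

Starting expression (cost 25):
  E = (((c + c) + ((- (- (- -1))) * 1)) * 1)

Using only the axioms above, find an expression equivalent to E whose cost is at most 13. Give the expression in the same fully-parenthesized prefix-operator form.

((c + c) + (- -1))   [cost 13]

1. [mul_one →] (((c + c) + ((- (- (- -1))) * 1)) * 1)  →  ((c + c) + ((- (- (- -1))) * 1))
2. [neg_neg →] (- (- (- -1)))  →  (- -1);  E = ((c + c) + ((- -1) * 1))
3. [mul_one →] ((- -1) * 1)  →  (- -1);  cost 13 ≤ 13, done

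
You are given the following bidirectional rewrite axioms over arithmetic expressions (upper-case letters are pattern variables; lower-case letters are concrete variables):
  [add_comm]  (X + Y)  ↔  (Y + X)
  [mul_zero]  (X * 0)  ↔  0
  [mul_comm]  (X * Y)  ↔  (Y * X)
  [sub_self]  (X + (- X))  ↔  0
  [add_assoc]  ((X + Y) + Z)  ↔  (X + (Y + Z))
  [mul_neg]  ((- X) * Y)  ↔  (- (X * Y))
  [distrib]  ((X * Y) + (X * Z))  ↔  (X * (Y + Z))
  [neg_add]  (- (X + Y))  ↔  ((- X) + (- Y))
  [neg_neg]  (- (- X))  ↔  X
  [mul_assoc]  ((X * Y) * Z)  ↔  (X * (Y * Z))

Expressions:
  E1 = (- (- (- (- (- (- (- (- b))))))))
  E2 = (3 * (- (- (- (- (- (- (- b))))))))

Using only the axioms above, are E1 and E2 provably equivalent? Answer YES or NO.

NO

All listed rules preserve value, hence provable equivalence implies equal values everywhere; look for a separating assignment.
b=1 gives E1 ↦ 1, E2 ↦ -3; values differ ⇒ not provably equivalent.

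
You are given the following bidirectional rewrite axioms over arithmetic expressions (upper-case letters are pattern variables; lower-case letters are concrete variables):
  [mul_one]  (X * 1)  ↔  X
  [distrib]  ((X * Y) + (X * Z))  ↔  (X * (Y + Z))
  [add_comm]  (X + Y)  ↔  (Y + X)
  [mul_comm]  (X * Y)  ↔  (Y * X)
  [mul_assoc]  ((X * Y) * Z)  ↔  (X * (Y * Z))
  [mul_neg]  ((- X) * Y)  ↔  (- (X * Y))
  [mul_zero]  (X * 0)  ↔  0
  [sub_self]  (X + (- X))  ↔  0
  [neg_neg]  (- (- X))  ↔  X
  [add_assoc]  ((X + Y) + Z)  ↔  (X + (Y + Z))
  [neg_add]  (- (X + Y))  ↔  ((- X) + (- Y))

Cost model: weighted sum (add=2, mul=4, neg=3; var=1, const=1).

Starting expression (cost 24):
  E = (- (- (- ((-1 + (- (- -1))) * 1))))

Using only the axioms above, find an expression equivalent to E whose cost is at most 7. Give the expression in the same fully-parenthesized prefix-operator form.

(- (-1 + -1))   [cost 7]

step 1: mul_one (→) rewrites ((-1 + (- (- -1))) * 1) into (-1 + (- (- -1))), now (- (- (- (-1 + (- (- -1))))))
step 2: neg_neg (→) rewrites (- (- (-1 + (- (- -1))))) into (-1 + (- (- -1))), now (- (-1 + (- (- -1))))
step 3: neg_neg (→) rewrites (- (- -1)) into -1, reaching cost 7 (bound 7)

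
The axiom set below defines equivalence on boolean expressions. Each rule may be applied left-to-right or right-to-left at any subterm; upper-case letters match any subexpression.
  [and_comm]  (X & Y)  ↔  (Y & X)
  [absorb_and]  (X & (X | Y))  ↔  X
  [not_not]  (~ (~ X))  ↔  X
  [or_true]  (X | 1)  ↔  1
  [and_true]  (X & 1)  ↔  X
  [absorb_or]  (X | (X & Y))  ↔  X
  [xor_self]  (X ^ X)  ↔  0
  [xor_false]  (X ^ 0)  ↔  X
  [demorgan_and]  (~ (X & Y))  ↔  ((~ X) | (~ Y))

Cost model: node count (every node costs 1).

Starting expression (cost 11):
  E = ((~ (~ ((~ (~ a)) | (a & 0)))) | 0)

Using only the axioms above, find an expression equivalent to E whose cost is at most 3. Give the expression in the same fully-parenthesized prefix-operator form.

(a | 0)   [cost 3]

1. [not_not →] (~ (~ a))  →  a;  E = ((~ (~ (a | (a & 0)))) | 0)
2. [absorb_or →] (a | (a & 0))  →  a;  E = ((~ (~ a)) | 0)
3. [not_not →] (~ (~ a))  →  a;  cost 3 ≤ 3, done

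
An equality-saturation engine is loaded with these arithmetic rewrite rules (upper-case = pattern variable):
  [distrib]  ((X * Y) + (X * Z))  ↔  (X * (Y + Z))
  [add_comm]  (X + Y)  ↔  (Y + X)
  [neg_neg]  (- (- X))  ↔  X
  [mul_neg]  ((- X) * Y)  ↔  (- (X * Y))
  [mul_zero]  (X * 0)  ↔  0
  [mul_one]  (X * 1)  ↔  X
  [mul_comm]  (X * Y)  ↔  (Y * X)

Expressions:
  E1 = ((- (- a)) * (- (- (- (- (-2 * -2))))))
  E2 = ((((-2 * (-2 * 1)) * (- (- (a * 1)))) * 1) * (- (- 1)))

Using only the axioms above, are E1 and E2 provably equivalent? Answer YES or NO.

YES

step 1: neg_neg (→) rewrites (- (- (- (- (-2 * -2))))) into (- (- (-2 * -2))), now ((- (- a)) * (- (- (-2 * -2))))
step 2: neg_neg (→) rewrites (- (- a)) into a, now (a * (- (- (-2 * -2))))
step 3: mul_comm (→) rewrites (a * (- (- (-2 * -2)))) into ((- (- (-2 * -2))) * a)
step 4: neg_neg (→) rewrites (- (- (-2 * -2))) into (-2 * -2), now ((-2 * -2) * a)
step 5: mul_one (←) rewrites a into (a * 1), now ((-2 * -2) * (a * 1))
step 6: mul_one (←) rewrites ((-2 * -2) * (a * 1)) into (((-2 * -2) * (a * 1)) * 1)
step 7: mul_one (←) rewrites -2 into (-2 * 1), now (((-2 * (-2 * 1)) * (a * 1)) * 1)
step 8: neg_neg (←) rewrites (a * 1) into (- (- (a * 1))), now (((-2 * (-2 * 1)) * (- (- (a * 1)))) * 1)
step 9: neg_neg (←) rewrites 1 into (- (- 1)), now (((-2 * (-2 * 1)) * (- (- (a * 1)))) * (- (- 1)))
step 10: mul_one (←) rewrites ((-2 * (-2 * 1)) * (- (- (a * 1)))) into (((-2 * (-2 * 1)) * (- (- (a * 1)))) * 1), which is E2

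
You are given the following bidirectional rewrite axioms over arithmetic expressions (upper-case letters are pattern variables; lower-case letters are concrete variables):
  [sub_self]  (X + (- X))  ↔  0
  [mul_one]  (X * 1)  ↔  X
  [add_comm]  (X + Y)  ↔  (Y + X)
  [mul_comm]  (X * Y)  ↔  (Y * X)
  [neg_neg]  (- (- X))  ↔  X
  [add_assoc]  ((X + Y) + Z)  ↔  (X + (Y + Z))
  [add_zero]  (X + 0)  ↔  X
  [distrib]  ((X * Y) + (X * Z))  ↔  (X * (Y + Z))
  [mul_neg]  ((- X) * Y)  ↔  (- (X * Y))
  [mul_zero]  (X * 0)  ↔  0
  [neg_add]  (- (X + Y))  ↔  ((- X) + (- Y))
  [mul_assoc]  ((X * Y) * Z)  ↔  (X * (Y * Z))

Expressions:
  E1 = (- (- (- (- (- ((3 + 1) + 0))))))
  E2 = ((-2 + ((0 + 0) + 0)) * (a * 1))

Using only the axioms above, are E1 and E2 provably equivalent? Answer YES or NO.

The axioms are sound identities: if E1 ↔* E2 then E1 and E2 evaluate identically under any assignment.
Under a=0: E1 evaluates to -4, E2 to 0. Distinct ⇒ no rewrite sequence connects them.

NO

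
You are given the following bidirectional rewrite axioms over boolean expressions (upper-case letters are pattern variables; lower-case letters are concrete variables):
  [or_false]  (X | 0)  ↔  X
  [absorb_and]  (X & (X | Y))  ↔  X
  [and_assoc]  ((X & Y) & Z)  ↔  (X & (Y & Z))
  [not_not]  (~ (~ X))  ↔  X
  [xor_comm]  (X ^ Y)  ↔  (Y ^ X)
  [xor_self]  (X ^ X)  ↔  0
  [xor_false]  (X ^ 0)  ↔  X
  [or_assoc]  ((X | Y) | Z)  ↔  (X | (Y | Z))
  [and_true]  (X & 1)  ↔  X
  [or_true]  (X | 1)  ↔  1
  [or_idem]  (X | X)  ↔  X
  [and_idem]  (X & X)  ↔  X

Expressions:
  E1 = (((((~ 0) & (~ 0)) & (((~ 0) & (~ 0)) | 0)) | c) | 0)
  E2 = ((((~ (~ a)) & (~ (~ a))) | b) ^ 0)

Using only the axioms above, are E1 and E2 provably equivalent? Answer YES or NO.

Every axiom is a valid identity, so a rewrite proof would force E1 and E2 to agree under every assignment.
At a=0, b=0, c=0: E1 = 1 but E2 = 0; they differ, so no derivation exists.

NO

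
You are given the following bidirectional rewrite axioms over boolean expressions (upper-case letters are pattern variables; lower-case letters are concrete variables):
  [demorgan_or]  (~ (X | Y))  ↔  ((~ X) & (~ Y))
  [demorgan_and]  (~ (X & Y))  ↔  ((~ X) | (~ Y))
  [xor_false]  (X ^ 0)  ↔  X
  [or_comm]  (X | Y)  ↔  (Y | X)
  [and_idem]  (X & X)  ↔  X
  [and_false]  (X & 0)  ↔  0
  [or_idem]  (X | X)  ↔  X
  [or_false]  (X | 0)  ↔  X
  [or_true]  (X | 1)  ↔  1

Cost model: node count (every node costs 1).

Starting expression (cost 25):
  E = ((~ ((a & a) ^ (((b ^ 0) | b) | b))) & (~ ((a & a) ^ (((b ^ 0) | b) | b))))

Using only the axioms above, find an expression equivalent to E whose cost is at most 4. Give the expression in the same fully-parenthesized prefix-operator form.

(~ (a ^ b))   [cost 4]

step 1: and_idem (→) rewrites ((~ ((a & a) ^ (((b ^ 0) | b) | b))) & (~ ((a & a) ^ (((b ^ 0) | b) | b)))) into (~ ((a & a) ^ (((b ^ 0) | b) | b)))
step 2: xor_false (→) rewrites (b ^ 0) into b, now (~ ((a & a) ^ ((b | b) | b)))
step 3: and_idem (→) rewrites (a & a) into a, now (~ (a ^ ((b | b) | b)))
step 4: or_idem (→) rewrites (b | b) into b, now (~ (a ^ (b | b)))
step 5: or_idem (→) rewrites (b | b) into b, reaching cost 4 (bound 4)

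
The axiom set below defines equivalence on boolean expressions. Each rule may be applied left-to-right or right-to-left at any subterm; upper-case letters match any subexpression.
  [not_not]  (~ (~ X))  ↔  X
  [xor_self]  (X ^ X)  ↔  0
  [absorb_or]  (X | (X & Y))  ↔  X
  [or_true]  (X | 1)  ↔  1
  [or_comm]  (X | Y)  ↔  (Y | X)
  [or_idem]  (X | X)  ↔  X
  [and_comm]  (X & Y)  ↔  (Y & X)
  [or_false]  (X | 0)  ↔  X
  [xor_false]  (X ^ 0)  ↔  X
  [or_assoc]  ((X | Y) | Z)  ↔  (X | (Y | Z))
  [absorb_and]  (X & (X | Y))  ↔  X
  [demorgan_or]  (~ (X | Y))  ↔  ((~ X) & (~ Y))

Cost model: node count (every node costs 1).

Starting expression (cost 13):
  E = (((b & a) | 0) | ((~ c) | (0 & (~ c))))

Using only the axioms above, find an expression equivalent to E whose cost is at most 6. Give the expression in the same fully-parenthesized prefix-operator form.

1. [or_false →] ((b & a) | 0)  →  (b & a);  E = ((b & a) | ((~ c) | (0 & (~ c))))
2. [and_comm →] (0 & (~ c))  →  ((~ c) & 0);  E = ((b & a) | ((~ c) | ((~ c) & 0)))
3. [absorb_or →] ((~ c) | ((~ c) & 0))  →  (~ c);  cost 6 ≤ 6, done

((b & a) | (~ c))   [cost 6]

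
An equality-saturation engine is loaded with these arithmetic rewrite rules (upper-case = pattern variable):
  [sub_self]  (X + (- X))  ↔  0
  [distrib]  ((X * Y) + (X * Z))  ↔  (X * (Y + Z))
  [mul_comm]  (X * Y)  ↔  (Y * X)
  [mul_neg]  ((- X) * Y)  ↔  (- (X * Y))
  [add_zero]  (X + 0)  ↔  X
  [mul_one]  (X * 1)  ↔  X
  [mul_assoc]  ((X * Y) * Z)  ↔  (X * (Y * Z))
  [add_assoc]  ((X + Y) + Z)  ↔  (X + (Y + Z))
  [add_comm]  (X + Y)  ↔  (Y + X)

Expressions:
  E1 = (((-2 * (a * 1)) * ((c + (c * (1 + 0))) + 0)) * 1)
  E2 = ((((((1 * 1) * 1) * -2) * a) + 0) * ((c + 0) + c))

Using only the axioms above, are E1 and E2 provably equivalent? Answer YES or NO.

1. [mul_one →] (((-2 * (a * 1)) * ((c + (c * (1 + 0))) + 0)) * 1)  →  ((-2 * (a * 1)) * ((c + (c * (1 + 0))) + 0))
2. [add_zero →] (1 + 0)  →  1;  E1 = ((-2 * (a * 1)) * ((c + (c * 1)) + 0))
3. [add_zero →] ((c + (c * 1)) + 0)  →  (c + (c * 1));  E1 = ((-2 * (a * 1)) * (c + (c * 1)))
4. [mul_one →] (c * 1)  →  c;  E1 = ((-2 * (a * 1)) * (c + c))
5. [mul_one →] (a * 1)  →  a;  E1 = ((-2 * a) * (c + c))
6. [add_zero ←] c  →  (c + 0);  E1 = ((-2 * a) * ((c + 0) + c))
7. [add_zero ←] (-2 * a)  →  ((-2 * a) + 0);  E1 = (((-2 * a) + 0) * ((c + 0) + c))
8. [mul_one ←] -2  →  (-2 * 1);  E1 = ((((-2 * 1) * a) + 0) * ((c + 0) + c))
9. [mul_one ←] 1  →  (1 * 1);  E1 = ((((-2 * (1 * 1)) * a) + 0) * ((c + 0) + c))
10. [mul_comm →] (-2 * (1 * 1))  →  ((1 * 1) * -2);  E1 = (((((1 * 1) * -2) * a) + 0) * ((c + 0) + c))
11. [mul_one ←] (1 * 1)  →  ((1 * 1) * 1);  this is E2

YES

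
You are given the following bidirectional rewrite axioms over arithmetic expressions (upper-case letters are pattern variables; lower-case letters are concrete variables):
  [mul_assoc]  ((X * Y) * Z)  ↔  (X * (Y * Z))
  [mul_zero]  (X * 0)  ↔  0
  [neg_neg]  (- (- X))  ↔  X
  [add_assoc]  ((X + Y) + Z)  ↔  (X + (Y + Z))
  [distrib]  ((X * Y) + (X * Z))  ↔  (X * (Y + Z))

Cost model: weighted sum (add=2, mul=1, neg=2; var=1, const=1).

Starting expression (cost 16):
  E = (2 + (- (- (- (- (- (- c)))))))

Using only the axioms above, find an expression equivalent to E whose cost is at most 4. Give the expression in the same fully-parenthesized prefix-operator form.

1. [neg_neg →] (- (- (- (- (- c)))))  →  (- (- (- c)));  E = (2 + (- (- (- (- c)))))
2. [neg_neg →] (- (- c))  →  c;  E = (2 + (- (- c)))
3. [neg_neg →] (- (- c))  →  c;  cost 4 ≤ 4, done

(2 + c)   [cost 4]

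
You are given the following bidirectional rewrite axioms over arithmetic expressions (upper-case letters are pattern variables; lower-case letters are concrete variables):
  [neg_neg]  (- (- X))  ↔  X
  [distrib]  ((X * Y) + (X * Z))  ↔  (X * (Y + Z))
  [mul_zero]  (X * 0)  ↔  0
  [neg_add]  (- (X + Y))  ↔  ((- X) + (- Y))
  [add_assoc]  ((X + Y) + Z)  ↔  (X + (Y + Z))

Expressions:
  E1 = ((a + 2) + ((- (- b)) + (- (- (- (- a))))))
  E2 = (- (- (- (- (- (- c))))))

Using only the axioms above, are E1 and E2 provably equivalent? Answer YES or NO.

NO

All listed rules preserve value, hence provable equivalence implies equal values everywhere; look for a separating assignment.
a=0, b=0, c=0 gives E1 ↦ 2, E2 ↦ 0; values differ ⇒ not provably equivalent.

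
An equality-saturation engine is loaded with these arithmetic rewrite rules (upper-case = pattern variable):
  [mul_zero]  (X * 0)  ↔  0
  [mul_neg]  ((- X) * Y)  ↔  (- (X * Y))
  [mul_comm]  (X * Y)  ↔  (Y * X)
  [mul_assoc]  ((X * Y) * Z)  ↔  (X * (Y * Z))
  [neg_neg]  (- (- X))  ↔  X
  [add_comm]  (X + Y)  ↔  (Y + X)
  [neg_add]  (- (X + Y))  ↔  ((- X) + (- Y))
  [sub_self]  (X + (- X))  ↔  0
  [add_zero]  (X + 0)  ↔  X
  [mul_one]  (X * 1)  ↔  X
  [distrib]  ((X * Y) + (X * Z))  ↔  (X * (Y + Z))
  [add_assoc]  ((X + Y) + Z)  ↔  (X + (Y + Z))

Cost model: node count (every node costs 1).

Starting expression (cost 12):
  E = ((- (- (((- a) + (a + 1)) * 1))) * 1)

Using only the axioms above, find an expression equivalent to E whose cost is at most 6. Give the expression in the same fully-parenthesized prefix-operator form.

1. [mul_one →] ((- (- (((- a) + (a + 1)) * 1))) * 1)  →  (- (- (((- a) + (a + 1)) * 1)))
2. [neg_neg →] (- (- (((- a) + (a + 1)) * 1)))  →  (((- a) + (a + 1)) * 1)
3. [mul_one →] (((- a) + (a + 1)) * 1)  →  ((- a) + (a + 1));  cost 6 ≤ 6, done

((- a) + (a + 1))   [cost 6]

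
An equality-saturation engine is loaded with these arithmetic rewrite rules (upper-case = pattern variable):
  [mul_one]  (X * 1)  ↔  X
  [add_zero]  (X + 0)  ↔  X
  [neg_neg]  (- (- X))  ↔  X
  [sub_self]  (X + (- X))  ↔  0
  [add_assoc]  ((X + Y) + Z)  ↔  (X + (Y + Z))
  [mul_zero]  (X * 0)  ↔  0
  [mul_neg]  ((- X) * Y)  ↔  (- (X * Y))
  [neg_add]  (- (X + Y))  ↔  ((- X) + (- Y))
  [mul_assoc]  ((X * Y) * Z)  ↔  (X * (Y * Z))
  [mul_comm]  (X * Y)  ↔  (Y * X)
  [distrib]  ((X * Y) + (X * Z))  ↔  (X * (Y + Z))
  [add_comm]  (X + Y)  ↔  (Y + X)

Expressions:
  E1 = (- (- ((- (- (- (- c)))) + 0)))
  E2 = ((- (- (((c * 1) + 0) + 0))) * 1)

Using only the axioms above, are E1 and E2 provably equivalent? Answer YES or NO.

YES

1. [add_zero →] ((- (- (- (- c)))) + 0)  →  (- (- (- (- c))));  E1 = (- (- (- (- (- (- c))))))
2. [neg_neg →] (- (- (- (- (- (- c))))))  →  (- (- (- (- c))))
3. [neg_neg →] (- (- c))  →  c;  E1 = (- (- c))
4. [mul_one ←] c  →  (c * 1);  E1 = (- (- (c * 1)))
5. [add_zero ←] (c * 1)  →  ((c * 1) + 0);  E1 = (- (- ((c * 1) + 0)))
6. [mul_one ←] (- (- ((c * 1) + 0)))  →  ((- (- ((c * 1) + 0))) * 1)
7. [add_zero ←] (c * 1)  →  ((c * 1) + 0);  this is E2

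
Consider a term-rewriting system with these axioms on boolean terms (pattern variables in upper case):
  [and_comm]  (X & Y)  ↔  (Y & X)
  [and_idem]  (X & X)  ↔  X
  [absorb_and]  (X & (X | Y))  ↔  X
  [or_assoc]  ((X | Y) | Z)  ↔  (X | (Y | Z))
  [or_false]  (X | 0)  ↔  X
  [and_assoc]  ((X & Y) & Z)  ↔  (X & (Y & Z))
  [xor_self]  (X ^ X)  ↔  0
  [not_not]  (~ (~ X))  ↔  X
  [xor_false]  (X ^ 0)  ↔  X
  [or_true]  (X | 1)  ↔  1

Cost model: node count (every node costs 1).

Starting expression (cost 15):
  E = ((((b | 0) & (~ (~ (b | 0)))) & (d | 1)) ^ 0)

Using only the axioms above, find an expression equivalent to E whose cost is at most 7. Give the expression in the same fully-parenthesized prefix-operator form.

((b | 0) & (d | 1))   [cost 7]

step 1: not_not (→) rewrites (~ (~ (b | 0))) into (b | 0), now ((((b | 0) & (b | 0)) & (d | 1)) ^ 0)
step 2: and_idem (→) rewrites ((b | 0) & (b | 0)) into (b | 0), now (((b | 0) & (d | 1)) ^ 0)
step 3: xor_false (→) rewrites (((b | 0) & (d | 1)) ^ 0) into ((b | 0) & (d | 1)), reaching cost 7 (bound 7)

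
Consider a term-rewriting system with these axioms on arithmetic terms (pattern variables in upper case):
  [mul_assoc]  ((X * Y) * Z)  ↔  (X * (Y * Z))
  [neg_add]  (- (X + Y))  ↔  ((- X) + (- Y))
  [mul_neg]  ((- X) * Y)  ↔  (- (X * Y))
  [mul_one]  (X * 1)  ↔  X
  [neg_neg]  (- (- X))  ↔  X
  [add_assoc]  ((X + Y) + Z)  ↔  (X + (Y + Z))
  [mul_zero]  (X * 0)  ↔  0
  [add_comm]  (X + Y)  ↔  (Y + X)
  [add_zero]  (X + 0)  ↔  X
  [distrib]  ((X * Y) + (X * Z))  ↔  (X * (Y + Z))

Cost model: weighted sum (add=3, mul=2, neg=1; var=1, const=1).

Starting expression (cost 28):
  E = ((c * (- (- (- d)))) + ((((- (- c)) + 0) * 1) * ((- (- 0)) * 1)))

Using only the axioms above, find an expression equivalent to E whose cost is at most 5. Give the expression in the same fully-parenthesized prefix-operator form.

(c * (- d))   [cost 5]

1. [neg_neg →] (- (- c))  →  c;  E = ((c * (- (- (- d)))) + (((c + 0) * 1) * ((- (- 0)) * 1)))
2. [mul_one →] ((- (- 0)) * 1)  →  (- (- 0));  E = ((c * (- (- (- d)))) + (((c + 0) * 1) * (- (- 0))))
3. [mul_one →] ((c + 0) * 1)  →  (c + 0);  E = ((c * (- (- (- d)))) + ((c + 0) * (- (- 0))))
4. [add_zero →] (c + 0)  →  c;  E = ((c * (- (- (- d)))) + (c * (- (- 0))))
5. [neg_neg →] (- (- d))  →  d;  E = ((c * (- d)) + (c * (- (- 0))))
6. [distrib →] ((c * (- d)) + (c * (- (- 0))))  →  (c * ((- d) + (- (- 0))))
7. [neg_neg →] (- (- 0))  →  0;  E = (c * ((- d) + 0))
8. [add_zero →] ((- d) + 0)  →  (- d);  cost 5 ≤ 5, done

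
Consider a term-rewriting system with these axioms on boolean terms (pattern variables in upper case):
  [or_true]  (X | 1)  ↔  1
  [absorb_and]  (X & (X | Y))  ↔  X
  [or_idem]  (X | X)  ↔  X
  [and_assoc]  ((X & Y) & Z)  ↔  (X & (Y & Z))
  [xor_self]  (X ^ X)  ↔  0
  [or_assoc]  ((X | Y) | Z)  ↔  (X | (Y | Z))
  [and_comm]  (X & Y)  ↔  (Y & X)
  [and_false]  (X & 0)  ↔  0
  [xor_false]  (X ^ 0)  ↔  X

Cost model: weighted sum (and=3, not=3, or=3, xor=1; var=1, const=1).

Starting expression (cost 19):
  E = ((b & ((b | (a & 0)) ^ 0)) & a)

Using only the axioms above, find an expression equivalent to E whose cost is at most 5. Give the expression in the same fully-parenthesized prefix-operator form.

(b & a)   [cost 5]

1. [xor_false →] ((b | (a & 0)) ^ 0)  →  (b | (a & 0));  E = ((b & (b | (a & 0))) & a)
2. [and_false →] (a & 0)  →  0;  E = ((b & (b | 0)) & a)
3. [absorb_and →] (b & (b | 0))  →  b;  cost 5 ≤ 5, done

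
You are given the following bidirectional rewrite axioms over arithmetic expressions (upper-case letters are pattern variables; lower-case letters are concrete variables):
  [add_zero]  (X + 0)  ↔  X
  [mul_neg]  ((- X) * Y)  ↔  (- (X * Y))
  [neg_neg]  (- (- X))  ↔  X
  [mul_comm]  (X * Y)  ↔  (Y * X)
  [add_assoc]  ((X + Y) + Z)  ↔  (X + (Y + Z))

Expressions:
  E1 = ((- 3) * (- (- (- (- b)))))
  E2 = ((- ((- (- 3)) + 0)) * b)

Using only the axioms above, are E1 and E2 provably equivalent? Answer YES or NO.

1. [neg_neg →] (- (- (- (- b))))  →  (- (- b));  E1 = ((- 3) * (- (- b)))
2. [neg_neg →] (- (- b))  →  b;  E1 = ((- 3) * b)
3. [add_zero ←] 3  →  (3 + 0);  E1 = ((- (3 + 0)) * b)
4. [neg_neg ←] 3  →  (- (- 3));  this is E2

YES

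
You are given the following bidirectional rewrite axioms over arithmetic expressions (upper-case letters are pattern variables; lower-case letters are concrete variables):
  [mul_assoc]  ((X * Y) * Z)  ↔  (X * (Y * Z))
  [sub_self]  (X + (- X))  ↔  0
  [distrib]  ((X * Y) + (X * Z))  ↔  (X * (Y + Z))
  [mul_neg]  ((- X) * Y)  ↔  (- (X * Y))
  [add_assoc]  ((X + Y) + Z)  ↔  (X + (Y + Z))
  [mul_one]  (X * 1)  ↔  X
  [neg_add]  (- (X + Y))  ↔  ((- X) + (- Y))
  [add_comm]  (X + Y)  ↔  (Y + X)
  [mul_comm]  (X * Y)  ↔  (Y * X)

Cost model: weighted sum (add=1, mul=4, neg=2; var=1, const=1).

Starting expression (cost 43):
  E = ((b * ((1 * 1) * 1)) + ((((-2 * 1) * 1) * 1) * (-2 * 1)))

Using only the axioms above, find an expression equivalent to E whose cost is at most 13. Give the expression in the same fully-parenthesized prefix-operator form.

(1) (-2 * 1)  =[mul_one →]=  -2    ⊢ ((b * ((1 * 1) * 1)) + (((-2 * 1) * 1) * (-2 * 1)))
(2) ((-2 * 1) * 1)  =[mul_one →]=  (-2 * 1)    ⊢ ((b * ((1 * 1) * 1)) + ((-2 * 1) * (-2 * 1)))
(3) (b * ((1 * 1) * 1))  =[mul_comm →]=  (((1 * 1) * 1) * b)    ⊢ ((((1 * 1) * 1) * b) + ((-2 * 1) * (-2 * 1)))
(4) (-2 * 1)  =[mul_one →]=  -2    ⊢ ((((1 * 1) * 1) * b) + (-2 * (-2 * 1)))
(5) (-2 * 1)  =[mul_one →]=  -2    ⊢ ((((1 * 1) * 1) * b) + (-2 * -2))
(6) ((1 * 1) * 1)  =[mul_one →]=  (1 * 1)    ⊢ (((1 * 1) * b) + (-2 * -2))
(7) (1 * 1)  =[mul_one →]=  1    ⊢ cost 13, within 13

((1 * b) + (-2 * -2))   [cost 13]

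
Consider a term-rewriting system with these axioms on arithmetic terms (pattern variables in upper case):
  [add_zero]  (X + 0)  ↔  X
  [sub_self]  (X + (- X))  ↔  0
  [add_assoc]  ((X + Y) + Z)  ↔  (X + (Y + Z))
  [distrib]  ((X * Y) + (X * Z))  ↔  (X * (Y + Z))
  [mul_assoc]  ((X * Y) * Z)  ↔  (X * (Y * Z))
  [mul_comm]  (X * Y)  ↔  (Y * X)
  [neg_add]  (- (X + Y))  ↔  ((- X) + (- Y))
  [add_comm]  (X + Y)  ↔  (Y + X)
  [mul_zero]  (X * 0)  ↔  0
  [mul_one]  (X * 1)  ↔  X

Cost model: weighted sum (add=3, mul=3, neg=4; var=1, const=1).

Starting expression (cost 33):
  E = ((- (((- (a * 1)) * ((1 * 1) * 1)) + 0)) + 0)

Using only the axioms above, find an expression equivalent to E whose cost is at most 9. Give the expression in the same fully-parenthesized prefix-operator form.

1. [add_zero →] ((- (((- (a * 1)) * ((1 * 1) * 1)) + 0)) + 0)  →  (- (((- (a * 1)) * ((1 * 1) * 1)) + 0))
2. [mul_one →] (1 * 1)  →  1;  E = (- (((- (a * 1)) * (1 * 1)) + 0))
3. [add_zero →] (((- (a * 1)) * (1 * 1)) + 0)  →  ((- (a * 1)) * (1 * 1));  E = (- ((- (a * 1)) * (1 * 1)))
4. [mul_one →] (1 * 1)  →  1;  E = (- ((- (a * 1)) * 1))
5. [mul_one →] ((- (a * 1)) * 1)  →  (- (a * 1));  E = (- (- (a * 1)))
6. [mul_one →] (a * 1)  →  a;  cost 9 ≤ 9, done

(- (- a))   [cost 9]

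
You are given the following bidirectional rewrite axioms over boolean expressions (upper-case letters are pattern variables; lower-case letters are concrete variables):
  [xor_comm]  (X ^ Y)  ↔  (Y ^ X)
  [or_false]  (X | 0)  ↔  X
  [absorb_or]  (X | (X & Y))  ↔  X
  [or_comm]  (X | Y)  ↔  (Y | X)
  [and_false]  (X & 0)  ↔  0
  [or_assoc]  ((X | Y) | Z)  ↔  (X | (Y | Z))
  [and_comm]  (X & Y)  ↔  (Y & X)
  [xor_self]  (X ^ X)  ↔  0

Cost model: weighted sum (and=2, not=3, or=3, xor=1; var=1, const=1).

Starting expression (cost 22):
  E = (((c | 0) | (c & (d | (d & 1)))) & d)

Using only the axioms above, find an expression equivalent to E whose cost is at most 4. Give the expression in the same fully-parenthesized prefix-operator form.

step 1: absorb_or (→) rewrites (d | (d & 1)) into d, now (((c | 0) | (c & d)) & d)
step 2: or_false (→) rewrites (c | 0) into c, now ((c | (c & d)) & d)
step 3: absorb_or (→) rewrites (c | (c & d)) into c, reaching cost 4 (bound 4)

(c & d)   [cost 4]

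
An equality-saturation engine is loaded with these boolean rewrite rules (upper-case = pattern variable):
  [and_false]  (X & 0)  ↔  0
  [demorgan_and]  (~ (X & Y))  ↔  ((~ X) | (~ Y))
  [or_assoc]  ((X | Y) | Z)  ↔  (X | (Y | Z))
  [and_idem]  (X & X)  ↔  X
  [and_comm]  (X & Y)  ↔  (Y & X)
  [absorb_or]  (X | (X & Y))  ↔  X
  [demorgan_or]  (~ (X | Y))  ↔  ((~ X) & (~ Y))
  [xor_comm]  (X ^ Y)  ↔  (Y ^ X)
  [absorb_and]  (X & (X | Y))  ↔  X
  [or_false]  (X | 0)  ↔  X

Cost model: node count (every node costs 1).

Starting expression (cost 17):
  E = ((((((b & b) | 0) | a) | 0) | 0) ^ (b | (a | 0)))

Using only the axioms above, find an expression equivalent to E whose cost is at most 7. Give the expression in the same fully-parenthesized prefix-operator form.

((b | a) ^ (b | a))   [cost 7]

1. [or_false →] ((b & b) | 0)  →  (b & b);  E = (((((b & b) | a) | 0) | 0) ^ (b | (a | 0)))
2. [or_false →] ((((b & b) | a) | 0) | 0)  →  (((b & b) | a) | 0);  E = ((((b & b) | a) | 0) ^ (b | (a | 0)))
3. [or_false →] (a | 0)  →  a;  E = ((((b & b) | a) | 0) ^ (b | a))
4. [and_idem →] (b & b)  →  b;  E = (((b | a) | 0) ^ (b | a))
5. [or_false →] ((b | a) | 0)  →  (b | a);  cost 7 ≤ 7, done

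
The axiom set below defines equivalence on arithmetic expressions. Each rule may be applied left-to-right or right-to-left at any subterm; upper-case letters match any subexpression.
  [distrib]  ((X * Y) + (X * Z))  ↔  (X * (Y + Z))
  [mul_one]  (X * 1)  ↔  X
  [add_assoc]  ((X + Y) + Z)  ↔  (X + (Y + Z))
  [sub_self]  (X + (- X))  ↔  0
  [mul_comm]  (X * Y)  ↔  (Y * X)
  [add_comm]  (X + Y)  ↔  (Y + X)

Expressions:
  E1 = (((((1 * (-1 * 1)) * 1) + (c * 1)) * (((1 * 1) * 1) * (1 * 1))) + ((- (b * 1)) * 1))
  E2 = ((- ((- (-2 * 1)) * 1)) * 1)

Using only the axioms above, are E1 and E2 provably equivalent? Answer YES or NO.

NO

All listed rules preserve value, hence provable equivalence implies equal values everywhere; look for a separating assignment.
b=0, c=0 gives E1 ↦ -1, E2 ↦ -2; values differ ⇒ not provably equivalent.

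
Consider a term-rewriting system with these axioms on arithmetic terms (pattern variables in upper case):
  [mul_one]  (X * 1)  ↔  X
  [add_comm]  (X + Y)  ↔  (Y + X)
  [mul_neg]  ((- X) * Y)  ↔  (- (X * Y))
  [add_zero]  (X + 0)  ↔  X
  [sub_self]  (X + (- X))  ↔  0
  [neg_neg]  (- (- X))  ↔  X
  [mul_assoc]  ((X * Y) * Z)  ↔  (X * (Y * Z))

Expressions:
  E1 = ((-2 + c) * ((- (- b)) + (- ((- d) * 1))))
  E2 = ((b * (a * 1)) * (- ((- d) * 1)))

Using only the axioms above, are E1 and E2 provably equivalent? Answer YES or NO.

All listed rules preserve value, hence provable equivalence implies equal values everywhere; look for a separating assignment.
a=0, b=0, c=0, d=1 gives E1 ↦ -2, E2 ↦ 0; values differ ⇒ not provably equivalent.

NO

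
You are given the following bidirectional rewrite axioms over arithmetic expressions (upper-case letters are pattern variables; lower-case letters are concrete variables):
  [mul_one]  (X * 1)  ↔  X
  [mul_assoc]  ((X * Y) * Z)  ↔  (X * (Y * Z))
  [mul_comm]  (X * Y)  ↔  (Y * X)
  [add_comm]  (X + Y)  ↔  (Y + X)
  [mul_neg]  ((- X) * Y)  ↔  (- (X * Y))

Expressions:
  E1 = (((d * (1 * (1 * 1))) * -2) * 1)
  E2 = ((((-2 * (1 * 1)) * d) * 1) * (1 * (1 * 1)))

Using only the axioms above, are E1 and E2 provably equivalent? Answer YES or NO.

1. [mul_one →] (((d * (1 * (1 * 1))) * -2) * 1)  →  ((d * (1 * (1 * 1))) * -2)
2. [mul_one →] (1 * 1)  →  1;  E1 = ((d * (1 * 1)) * -2)
3. [mul_one →] (1 * 1)  →  1;  E1 = ((d * 1) * -2)
4. [mul_one →] (d * 1)  →  d;  E1 = (d * -2)
5. [mul_one ←] (d * -2)  →  ((d * -2) * 1)
6. [mul_one ←] -2  →  (-2 * 1);  E1 = ((d * (-2 * 1)) * 1)
7. [mul_one ←] 1  →  (1 * 1);  E1 = ((d * (-2 * (1 * 1))) * 1)
8. [mul_comm →] (d * (-2 * (1 * 1)))  →  ((-2 * (1 * 1)) * d);  E1 = (((-2 * (1 * 1)) * d) * 1)
9. [mul_one ←] 1  →  (1 * 1);  E1 = (((-2 * (1 * 1)) * d) * (1 * 1))
10. [mul_one ←] 1  →  (1 * 1);  E1 = (((-2 * (1 * 1)) * d) * (1 * (1 * 1)))
11. [mul_one ←] ((-2 * (1 * 1)) * d)  →  (((-2 * (1 * 1)) * d) * 1);  this is E2

YES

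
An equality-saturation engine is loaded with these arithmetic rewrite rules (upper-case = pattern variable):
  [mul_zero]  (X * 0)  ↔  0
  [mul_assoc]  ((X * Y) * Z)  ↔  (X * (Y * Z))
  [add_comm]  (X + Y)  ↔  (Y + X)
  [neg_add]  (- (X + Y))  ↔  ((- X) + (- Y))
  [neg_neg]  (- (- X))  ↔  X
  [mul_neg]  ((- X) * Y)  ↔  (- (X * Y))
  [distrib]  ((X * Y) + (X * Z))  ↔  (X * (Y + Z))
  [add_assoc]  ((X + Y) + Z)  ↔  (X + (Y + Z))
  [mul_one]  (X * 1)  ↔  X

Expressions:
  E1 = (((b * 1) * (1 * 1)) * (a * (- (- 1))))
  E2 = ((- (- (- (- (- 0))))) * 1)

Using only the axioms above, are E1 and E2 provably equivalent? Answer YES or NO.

NO

The axioms are sound identities: if E1 ↔* E2 then E1 and E2 evaluate identically under any assignment.
Under a=1, b=1: E1 evaluates to 1, E2 to 0. Distinct ⇒ no rewrite sequence connects them.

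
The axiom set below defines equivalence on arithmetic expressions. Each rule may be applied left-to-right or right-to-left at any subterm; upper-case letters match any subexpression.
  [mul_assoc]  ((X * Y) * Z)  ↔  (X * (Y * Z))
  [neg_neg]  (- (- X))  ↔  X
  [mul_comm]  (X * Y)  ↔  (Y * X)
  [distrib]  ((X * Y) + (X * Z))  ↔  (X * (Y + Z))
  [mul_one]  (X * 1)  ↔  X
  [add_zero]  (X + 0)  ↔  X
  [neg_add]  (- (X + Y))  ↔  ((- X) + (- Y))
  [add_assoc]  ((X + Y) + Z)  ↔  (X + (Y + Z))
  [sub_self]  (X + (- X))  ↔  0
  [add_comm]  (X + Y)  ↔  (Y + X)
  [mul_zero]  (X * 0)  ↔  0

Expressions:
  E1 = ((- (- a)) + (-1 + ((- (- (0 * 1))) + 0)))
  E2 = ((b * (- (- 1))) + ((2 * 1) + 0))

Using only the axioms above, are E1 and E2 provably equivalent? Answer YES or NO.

NO

Every axiom is a valid identity, so a rewrite proof would force E1 and E2 to agree under every assignment.
At a=0, b=0: E1 = -1 but E2 = 2; they differ, so no derivation exists.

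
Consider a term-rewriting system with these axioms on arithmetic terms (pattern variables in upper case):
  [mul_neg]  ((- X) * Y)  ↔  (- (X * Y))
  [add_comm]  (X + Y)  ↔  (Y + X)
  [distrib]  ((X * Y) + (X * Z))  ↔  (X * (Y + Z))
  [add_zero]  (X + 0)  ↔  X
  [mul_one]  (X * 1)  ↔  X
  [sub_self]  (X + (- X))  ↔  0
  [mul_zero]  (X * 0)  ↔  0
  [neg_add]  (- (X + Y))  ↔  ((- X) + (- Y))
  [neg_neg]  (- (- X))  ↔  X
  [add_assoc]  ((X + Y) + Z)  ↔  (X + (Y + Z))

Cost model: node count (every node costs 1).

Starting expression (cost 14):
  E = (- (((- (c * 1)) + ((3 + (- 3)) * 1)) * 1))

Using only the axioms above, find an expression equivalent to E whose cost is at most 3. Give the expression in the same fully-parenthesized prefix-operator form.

(- (- c))   [cost 3]

1. [mul_one →] (((- (c * 1)) + ((3 + (- 3)) * 1)) * 1)  →  ((- (c * 1)) + ((3 + (- 3)) * 1));  E = (- ((- (c * 1)) + ((3 + (- 3)) * 1)))
2. [sub_self →] (3 + (- 3))  →  0;  E = (- ((- (c * 1)) + (0 * 1)))
3. [mul_one →] (c * 1)  →  c;  E = (- ((- c) + (0 * 1)))
4. [mul_one →] (0 * 1)  →  0;  E = (- ((- c) + 0))
5. [add_zero →] ((- c) + 0)  →  (- c);  cost 3 ≤ 3, done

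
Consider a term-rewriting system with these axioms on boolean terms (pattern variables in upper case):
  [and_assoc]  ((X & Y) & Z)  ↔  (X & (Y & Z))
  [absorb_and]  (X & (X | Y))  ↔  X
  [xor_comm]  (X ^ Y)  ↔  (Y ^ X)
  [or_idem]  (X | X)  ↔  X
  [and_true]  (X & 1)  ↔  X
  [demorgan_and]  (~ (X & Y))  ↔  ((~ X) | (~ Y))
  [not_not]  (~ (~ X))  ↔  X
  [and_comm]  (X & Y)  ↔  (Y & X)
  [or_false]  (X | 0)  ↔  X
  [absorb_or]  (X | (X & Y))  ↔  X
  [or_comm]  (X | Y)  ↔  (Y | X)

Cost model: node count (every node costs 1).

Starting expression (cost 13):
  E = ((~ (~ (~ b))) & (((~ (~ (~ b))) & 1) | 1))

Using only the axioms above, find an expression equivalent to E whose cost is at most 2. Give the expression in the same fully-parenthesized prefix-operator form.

(~ b)   [cost 2]

(1) ((~ (~ (~ b))) & 1)  =[and_true →]=  (~ (~ (~ b)))    ⊢ ((~ (~ (~ b))) & ((~ (~ (~ b))) | 1))
(2) ((~ (~ (~ b))) & ((~ (~ (~ b))) | 1))  =[absorb_and →]=  (~ (~ (~ b)))
(3) (~ (~ (~ b)))  =[not_not →]=  (~ b)    ⊢ cost 2, within 2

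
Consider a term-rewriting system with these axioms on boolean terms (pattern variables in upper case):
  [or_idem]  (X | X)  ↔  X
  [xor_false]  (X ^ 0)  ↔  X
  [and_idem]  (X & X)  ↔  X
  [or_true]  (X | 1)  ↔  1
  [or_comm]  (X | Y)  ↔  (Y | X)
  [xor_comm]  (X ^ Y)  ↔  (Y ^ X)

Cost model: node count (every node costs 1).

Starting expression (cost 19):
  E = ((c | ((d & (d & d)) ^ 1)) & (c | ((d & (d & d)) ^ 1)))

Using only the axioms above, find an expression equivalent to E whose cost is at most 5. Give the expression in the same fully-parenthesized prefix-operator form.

(c | (d ^ 1))   [cost 5]

1. [and_idem →] ((c | ((d & (d & d)) ^ 1)) & (c | ((d & (d & d)) ^ 1)))  →  (c | ((d & (d & d)) ^ 1))
2. [and_idem →] (d & d)  →  d;  E = (c | ((d & d) ^ 1))
3. [and_idem →] (d & d)  →  d;  cost 5 ≤ 5, done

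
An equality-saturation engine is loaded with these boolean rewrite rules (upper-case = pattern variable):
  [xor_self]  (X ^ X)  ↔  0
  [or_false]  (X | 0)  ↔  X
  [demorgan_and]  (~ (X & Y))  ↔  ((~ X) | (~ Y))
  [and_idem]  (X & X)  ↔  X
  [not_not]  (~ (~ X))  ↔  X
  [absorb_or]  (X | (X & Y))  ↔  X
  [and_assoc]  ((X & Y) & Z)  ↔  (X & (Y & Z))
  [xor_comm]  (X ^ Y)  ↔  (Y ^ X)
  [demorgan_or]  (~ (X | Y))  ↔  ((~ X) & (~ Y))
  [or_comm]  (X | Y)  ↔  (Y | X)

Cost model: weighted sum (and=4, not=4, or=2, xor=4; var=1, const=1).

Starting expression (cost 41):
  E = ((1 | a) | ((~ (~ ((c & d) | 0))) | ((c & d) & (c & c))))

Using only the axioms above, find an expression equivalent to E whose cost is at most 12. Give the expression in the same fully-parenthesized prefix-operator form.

step 1: not_not (→) rewrites (~ (~ ((c & d) | 0))) into ((c & d) | 0), now ((1 | a) | (((c & d) | 0) | ((c & d) & (c & c))))
step 2: or_false (→) rewrites ((c & d) | 0) into (c & d), now ((1 | a) | ((c & d) | ((c & d) & (c & c))))
step 3: and_idem (→) rewrites (c & c) into c, now ((1 | a) | ((c & d) | ((c & d) & c)))
step 4: absorb_or (→) rewrites ((c & d) | ((c & d) & c)) into (c & d), reaching cost 12 (bound 12)

((1 | a) | (c & d))   [cost 12]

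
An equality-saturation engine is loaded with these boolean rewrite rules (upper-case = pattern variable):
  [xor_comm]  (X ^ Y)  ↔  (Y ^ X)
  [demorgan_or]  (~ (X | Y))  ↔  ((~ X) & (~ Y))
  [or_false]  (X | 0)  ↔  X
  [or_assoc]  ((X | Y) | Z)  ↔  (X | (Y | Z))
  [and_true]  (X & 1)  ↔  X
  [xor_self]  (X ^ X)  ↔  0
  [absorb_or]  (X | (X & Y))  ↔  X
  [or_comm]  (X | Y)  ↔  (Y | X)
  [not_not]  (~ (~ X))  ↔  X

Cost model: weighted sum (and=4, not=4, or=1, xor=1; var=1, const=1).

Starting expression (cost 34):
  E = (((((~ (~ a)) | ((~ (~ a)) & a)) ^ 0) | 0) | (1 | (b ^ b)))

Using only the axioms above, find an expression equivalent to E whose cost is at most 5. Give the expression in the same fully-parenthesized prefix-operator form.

(1) ((~ (~ a)) | ((~ (~ a)) & a))  =[absorb_or →]=  (~ (~ a))    ⊢ ((((~ (~ a)) ^ 0) | 0) | (1 | (b ^ b)))
(2) (b ^ b)  =[xor_self →]=  0    ⊢ ((((~ (~ a)) ^ 0) | 0) | (1 | 0))
(3) (~ (~ a))  =[not_not →]=  a    ⊢ (((a ^ 0) | 0) | (1 | 0))
(4) (1 | 0)  =[or_false →]=  1    ⊢ (((a ^ 0) | 0) | 1)
(5) (a ^ 0)  =[xor_comm →]=  (0 ^ a)    ⊢ (((0 ^ a) | 0) | 1)
(6) ((0 ^ a) | 0)  =[or_false →]=  (0 ^ a)    ⊢ cost 5, within 5

((0 ^ a) | 1)   [cost 5]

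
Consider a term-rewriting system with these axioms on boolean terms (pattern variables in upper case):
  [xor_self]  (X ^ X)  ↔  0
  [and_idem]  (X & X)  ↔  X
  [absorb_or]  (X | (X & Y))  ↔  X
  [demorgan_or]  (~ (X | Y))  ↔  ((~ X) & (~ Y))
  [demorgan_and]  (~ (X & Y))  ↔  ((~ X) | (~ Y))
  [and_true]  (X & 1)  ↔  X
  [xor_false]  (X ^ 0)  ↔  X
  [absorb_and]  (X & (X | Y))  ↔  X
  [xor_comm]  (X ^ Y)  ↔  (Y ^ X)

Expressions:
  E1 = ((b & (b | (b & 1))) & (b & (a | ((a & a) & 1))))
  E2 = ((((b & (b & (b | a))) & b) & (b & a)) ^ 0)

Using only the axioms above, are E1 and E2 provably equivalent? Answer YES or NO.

YES

1. [absorb_or →] (b | (b & 1))  →  b;  E1 = ((b & b) & (b & (a | ((a & a) & 1))))
2. [and_idem →] (a & a)  →  a;  E1 = ((b & b) & (b & (a | (a & 1))))
3. [absorb_or →] (a | (a & 1))  →  a;  E1 = ((b & b) & (b & a))
4. [and_idem ←] b  →  (b & b);  E1 = (((b & b) & b) & (b & a))
5. [absorb_and ←] b  →  (b & (b | a));  E1 = (((b & (b & (b | a))) & b) & (b & a))
6. [xor_false ←] (((b & (b & (b | a))) & b) & (b & a))  →  ((((b & (b & (b | a))) & b) & (b & a)) ^ 0);  this is E2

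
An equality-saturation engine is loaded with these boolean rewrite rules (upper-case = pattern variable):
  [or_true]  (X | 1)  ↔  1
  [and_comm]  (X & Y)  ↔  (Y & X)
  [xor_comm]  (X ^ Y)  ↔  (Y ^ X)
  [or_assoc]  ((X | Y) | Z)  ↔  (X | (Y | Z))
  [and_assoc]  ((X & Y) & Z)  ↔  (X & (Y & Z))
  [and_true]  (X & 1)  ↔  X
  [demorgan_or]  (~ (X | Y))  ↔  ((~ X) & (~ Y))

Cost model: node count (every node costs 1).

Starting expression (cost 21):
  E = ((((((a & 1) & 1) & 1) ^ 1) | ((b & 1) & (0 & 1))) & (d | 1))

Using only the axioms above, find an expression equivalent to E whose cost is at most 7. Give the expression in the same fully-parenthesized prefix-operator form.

((1 ^ a) | (b & 0))   [cost 7]

1. [and_true →] ((a & 1) & 1)  →  (a & 1);  E = (((((a & 1) & 1) ^ 1) | ((b & 1) & (0 & 1))) & (d | 1))
2. [and_true →] ((a & 1) & 1)  →  (a & 1);  E = ((((a & 1) ^ 1) | ((b & 1) & (0 & 1))) & (d | 1))
3. [or_true →] (d | 1)  →  1;  E = ((((a & 1) ^ 1) | ((b & 1) & (0 & 1))) & 1)
4. [xor_comm →] ((a & 1) ^ 1)  →  (1 ^ (a & 1));  E = (((1 ^ (a & 1)) | ((b & 1) & (0 & 1))) & 1)
5. [and_true →] (b & 1)  →  b;  E = (((1 ^ (a & 1)) | (b & (0 & 1))) & 1)
6. [and_true →] (((1 ^ (a & 1)) | (b & (0 & 1))) & 1)  →  ((1 ^ (a & 1)) | (b & (0 & 1)))
7. [and_true →] (a & 1)  →  a;  E = ((1 ^ a) | (b & (0 & 1)))
8. [and_true →] (0 & 1)  →  0;  cost 7 ≤ 7, done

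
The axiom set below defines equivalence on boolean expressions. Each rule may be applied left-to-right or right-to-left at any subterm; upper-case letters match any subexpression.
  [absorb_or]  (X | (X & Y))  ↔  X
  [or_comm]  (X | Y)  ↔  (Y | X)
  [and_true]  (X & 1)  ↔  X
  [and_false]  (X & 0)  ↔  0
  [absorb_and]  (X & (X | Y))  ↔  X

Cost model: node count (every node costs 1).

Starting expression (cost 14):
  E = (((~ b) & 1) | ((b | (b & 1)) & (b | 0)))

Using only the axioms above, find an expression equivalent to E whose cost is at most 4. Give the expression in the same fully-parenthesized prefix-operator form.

(1) (b | (b & 1))  =[absorb_or →]=  b    ⊢ (((~ b) & 1) | (b & (b | 0)))
(2) ((~ b) & 1)  =[and_true →]=  (~ b)    ⊢ ((~ b) | (b & (b | 0)))
(3) (b & (b | 0))  =[absorb_and →]=  b    ⊢ cost 4, within 4

((~ b) | b)   [cost 4]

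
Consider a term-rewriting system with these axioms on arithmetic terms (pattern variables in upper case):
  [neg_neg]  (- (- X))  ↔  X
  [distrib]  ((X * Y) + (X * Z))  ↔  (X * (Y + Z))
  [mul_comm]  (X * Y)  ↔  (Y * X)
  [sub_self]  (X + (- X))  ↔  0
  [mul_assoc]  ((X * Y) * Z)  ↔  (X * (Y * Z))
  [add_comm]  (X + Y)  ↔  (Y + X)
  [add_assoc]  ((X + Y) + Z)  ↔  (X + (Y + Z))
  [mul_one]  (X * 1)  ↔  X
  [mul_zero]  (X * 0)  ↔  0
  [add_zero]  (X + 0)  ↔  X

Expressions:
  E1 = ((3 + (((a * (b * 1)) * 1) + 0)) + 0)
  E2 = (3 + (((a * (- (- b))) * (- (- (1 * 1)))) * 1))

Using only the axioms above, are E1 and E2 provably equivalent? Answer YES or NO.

step 1: add_zero (→) rewrites (((a * (b * 1)) * 1) + 0) into ((a * (b * 1)) * 1), now ((3 + ((a * (b * 1)) * 1)) + 0)
step 2: mul_one (→) rewrites (b * 1) into b, now ((3 + ((a * b) * 1)) + 0)
step 3: mul_one (→) rewrites ((a * b) * 1) into (a * b), now ((3 + (a * b)) + 0)
step 4: add_zero (→) rewrites ((3 + (a * b)) + 0) into (3 + (a * b))
step 5: mul_one (←) rewrites (a * b) into ((a * b) * 1), now (3 + ((a * b) * 1))
step 6: neg_neg (←) rewrites b into (- (- b)), now (3 + ((a * (- (- b))) * 1))
step 7: mul_one (←) rewrites 1 into (1 * 1), now (3 + ((a * (- (- b))) * (1 * 1)))
step 8: neg_neg (←) rewrites (1 * 1) into (- (- (1 * 1))), now (3 + ((a * (- (- b))) * (- (- (1 * 1)))))
step 9: mul_one (←) rewrites ((a * (- (- b))) * (- (- (1 * 1)))) into (((a * (- (- b))) * (- (- (1 * 1)))) * 1), which is E2

YES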